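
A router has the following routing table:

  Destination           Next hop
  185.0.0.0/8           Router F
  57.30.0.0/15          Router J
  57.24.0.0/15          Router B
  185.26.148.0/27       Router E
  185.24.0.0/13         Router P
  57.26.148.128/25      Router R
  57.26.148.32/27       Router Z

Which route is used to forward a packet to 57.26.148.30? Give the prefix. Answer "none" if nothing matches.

57.26.148.30 is outside every listed prefix and there is no default route.

none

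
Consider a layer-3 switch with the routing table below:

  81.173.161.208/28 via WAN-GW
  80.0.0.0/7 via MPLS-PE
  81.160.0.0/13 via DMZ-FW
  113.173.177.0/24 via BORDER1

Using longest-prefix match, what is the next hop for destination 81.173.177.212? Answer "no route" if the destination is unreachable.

Routes whose prefix contains 81.173.177.212:
  80.0.0.0/7 (80.0.0.0 - 81.255.255.255) -> MPLS-PE
More-specific entries that do NOT match:
  81.173.161.208/28 (81.173.161.208 - 81.173.161.223) does not contain 81.173.177.212
  113.173.177.0/24 (113.173.177.0 - 113.173.177.255) does not contain 81.173.177.212
  81.160.0.0/13 (81.160.0.0 - 81.167.255.255) does not contain 81.173.177.212
Longest matching prefix is /7 -> next hop MPLS-PE.

MPLS-PE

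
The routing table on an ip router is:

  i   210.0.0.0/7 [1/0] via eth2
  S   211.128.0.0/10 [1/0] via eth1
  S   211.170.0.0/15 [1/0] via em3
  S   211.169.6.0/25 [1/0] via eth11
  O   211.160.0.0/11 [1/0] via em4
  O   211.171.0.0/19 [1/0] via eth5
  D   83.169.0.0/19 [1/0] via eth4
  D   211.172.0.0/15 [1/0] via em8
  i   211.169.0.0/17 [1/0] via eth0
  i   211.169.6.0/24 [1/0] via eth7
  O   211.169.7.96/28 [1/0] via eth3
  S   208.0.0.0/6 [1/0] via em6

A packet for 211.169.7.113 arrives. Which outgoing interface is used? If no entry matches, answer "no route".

eth0

Routes whose prefix contains 211.169.7.113:
  208.0.0.0/6 (208.0.0.0 - 211.255.255.255) -> em6
  210.0.0.0/7 (210.0.0.0 - 211.255.255.255) -> eth2
  211.128.0.0/10 (211.128.0.0 - 211.191.255.255) -> eth1
  211.160.0.0/11 (211.160.0.0 - 211.191.255.255) -> em4
  211.169.0.0/17 (211.169.0.0 - 211.169.127.255) -> eth0
More-specific entries that do NOT match:
  211.169.7.96/28 (211.169.7.96 - 211.169.7.111) does not contain 211.169.7.113
  211.169.6.0/25 (211.169.6.0 - 211.169.6.127) does not contain 211.169.7.113
  211.169.6.0/24 (211.169.6.0 - 211.169.6.255) does not contain 211.169.7.113
  211.171.0.0/19 (211.171.0.0 - 211.171.31.255) does not contain 211.169.7.113
  83.169.0.0/19 (83.169.0.0 - 83.169.31.255) does not contain 211.169.7.113
Longest matching prefix is /17 -> interface eth0.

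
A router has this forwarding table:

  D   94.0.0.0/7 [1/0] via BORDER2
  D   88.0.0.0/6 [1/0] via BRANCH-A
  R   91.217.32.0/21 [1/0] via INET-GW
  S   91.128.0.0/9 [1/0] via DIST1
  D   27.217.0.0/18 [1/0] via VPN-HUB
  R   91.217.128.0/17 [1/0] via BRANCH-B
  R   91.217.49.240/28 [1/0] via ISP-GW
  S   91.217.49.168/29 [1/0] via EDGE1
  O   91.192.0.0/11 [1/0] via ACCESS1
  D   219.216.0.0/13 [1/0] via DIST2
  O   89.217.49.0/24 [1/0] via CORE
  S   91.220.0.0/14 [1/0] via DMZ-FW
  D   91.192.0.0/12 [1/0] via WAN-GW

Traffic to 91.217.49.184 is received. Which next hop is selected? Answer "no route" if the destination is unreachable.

ACCESS1

Routes whose prefix contains 91.217.49.184:
  88.0.0.0/6 (88.0.0.0 - 91.255.255.255) -> BRANCH-A
  91.128.0.0/9 (91.128.0.0 - 91.255.255.255) -> DIST1
  91.192.0.0/11 (91.192.0.0 - 91.223.255.255) -> ACCESS1
More-specific entries that do NOT match:
  91.217.49.168/29 (91.217.49.168 - 91.217.49.175) does not contain 91.217.49.184
  91.217.49.240/28 (91.217.49.240 - 91.217.49.255) does not contain 91.217.49.184
  89.217.49.0/24 (89.217.49.0 - 89.217.49.255) does not contain 91.217.49.184
  91.217.32.0/21 (91.217.32.0 - 91.217.39.255) does not contain 91.217.49.184
  27.217.0.0/18 (27.217.0.0 - 27.217.63.255) does not contain 91.217.49.184
  91.217.128.0/17 (91.217.128.0 - 91.217.255.255) does not contain 91.217.49.184
  91.220.0.0/14 (91.220.0.0 - 91.223.255.255) does not contain 91.217.49.184
  219.216.0.0/13 (219.216.0.0 - 219.223.255.255) does not contain 91.217.49.184
  91.192.0.0/12 (91.192.0.0 - 91.207.255.255) does not contain 91.217.49.184
Longest matching prefix is /11 -> next hop ACCESS1.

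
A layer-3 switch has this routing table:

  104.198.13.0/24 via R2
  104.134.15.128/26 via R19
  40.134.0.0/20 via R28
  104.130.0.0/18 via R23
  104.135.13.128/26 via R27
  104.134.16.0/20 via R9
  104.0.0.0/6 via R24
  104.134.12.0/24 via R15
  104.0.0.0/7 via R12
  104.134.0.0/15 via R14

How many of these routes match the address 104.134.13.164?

3

Prefixes containing 104.134.13.164:
  104.0.0.0/6 (104.0.0.0 - 107.255.255.255)
  104.0.0.0/7 (104.0.0.0 - 105.255.255.255)
  104.134.0.0/15 (104.134.0.0 - 104.135.255.255)
Total matching entries: 3.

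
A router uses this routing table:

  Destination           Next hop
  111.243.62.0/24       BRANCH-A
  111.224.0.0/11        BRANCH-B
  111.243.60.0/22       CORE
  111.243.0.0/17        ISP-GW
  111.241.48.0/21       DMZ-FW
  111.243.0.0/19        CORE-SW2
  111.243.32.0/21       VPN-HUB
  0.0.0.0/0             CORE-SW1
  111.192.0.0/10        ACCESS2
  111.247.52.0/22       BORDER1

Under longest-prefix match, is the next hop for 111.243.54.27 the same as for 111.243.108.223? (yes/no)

yes

111.243.54.27: longest match 111.243.0.0/17 -> ISP-GW
111.243.108.223: longest match 111.243.0.0/17 -> ISP-GW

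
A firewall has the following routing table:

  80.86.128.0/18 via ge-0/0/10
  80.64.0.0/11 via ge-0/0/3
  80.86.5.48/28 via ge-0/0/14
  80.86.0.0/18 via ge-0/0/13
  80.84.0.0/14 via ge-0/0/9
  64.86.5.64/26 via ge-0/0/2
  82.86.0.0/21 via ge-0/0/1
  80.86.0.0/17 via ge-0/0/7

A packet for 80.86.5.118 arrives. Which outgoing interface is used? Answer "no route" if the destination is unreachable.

ge-0/0/13

Routes whose prefix contains 80.86.5.118:
  80.64.0.0/11 (80.64.0.0 - 80.95.255.255) -> ge-0/0/3
  80.84.0.0/14 (80.84.0.0 - 80.87.255.255) -> ge-0/0/9
  80.86.0.0/17 (80.86.0.0 - 80.86.127.255) -> ge-0/0/7
  80.86.0.0/18 (80.86.0.0 - 80.86.63.255) -> ge-0/0/13
More-specific entries that do NOT match:
  80.86.5.48/28 (80.86.5.48 - 80.86.5.63) does not contain 80.86.5.118
  64.86.5.64/26 (64.86.5.64 - 64.86.5.127) does not contain 80.86.5.118
  82.86.0.0/21 (82.86.0.0 - 82.86.7.255) does not contain 80.86.5.118
Longest matching prefix is /18 -> interface ge-0/0/13.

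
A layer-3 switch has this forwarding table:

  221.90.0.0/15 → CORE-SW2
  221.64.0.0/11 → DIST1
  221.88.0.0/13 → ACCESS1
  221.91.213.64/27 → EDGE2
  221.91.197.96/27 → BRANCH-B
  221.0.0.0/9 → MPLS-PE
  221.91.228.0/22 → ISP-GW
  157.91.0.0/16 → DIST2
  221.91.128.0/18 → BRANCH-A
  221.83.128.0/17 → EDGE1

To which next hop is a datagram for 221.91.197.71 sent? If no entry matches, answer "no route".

Routes whose prefix contains 221.91.197.71:
  221.0.0.0/9 (221.0.0.0 - 221.127.255.255) -> MPLS-PE
  221.64.0.0/11 (221.64.0.0 - 221.95.255.255) -> DIST1
  221.88.0.0/13 (221.88.0.0 - 221.95.255.255) -> ACCESS1
  221.90.0.0/15 (221.90.0.0 - 221.91.255.255) -> CORE-SW2
More-specific entries that do NOT match:
  221.91.213.64/27 (221.91.213.64 - 221.91.213.95) does not contain 221.91.197.71
  221.91.197.96/27 (221.91.197.96 - 221.91.197.127) does not contain 221.91.197.71
  221.91.228.0/22 (221.91.228.0 - 221.91.231.255) does not contain 221.91.197.71
  221.91.128.0/18 (221.91.128.0 - 221.91.191.255) does not contain 221.91.197.71
  221.83.128.0/17 (221.83.128.0 - 221.83.255.255) does not contain 221.91.197.71
  157.91.0.0/16 (157.91.0.0 - 157.91.255.255) does not contain 221.91.197.71
Longest matching prefix is /15 -> next hop CORE-SW2.

CORE-SW2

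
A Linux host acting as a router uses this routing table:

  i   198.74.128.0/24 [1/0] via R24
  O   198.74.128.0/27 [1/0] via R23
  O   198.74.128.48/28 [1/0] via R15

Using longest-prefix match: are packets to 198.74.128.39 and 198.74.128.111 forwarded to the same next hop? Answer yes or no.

yes

198.74.128.39: longest match 198.74.128.0/24 -> R24
198.74.128.111: longest match 198.74.128.0/24 -> R24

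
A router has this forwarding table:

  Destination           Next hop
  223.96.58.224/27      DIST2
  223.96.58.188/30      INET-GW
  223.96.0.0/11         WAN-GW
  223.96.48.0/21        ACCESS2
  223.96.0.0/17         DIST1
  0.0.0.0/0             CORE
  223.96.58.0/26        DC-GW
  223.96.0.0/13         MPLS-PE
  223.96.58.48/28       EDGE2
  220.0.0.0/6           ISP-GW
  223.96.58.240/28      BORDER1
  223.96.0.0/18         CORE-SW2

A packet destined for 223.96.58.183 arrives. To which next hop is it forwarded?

Routes whose prefix contains 223.96.58.183:
  0.0.0.0/0 (default, matches everything) -> CORE
  220.0.0.0/6 (220.0.0.0 - 223.255.255.255) -> ISP-GW
  223.96.0.0/11 (223.96.0.0 - 223.127.255.255) -> WAN-GW
  223.96.0.0/13 (223.96.0.0 - 223.103.255.255) -> MPLS-PE
  223.96.0.0/17 (223.96.0.0 - 223.96.127.255) -> DIST1
  223.96.0.0/18 (223.96.0.0 - 223.96.63.255) -> CORE-SW2
More-specific entries that do NOT match:
  223.96.58.188/30 (223.96.58.188 - 223.96.58.191) does not contain 223.96.58.183
  223.96.58.48/28 (223.96.58.48 - 223.96.58.63) does not contain 223.96.58.183
  223.96.58.240/28 (223.96.58.240 - 223.96.58.255) does not contain 223.96.58.183
  223.96.58.224/27 (223.96.58.224 - 223.96.58.255) does not contain 223.96.58.183
  223.96.58.0/26 (223.96.58.0 - 223.96.58.63) does not contain 223.96.58.183
  223.96.48.0/21 (223.96.48.0 - 223.96.55.255) does not contain 223.96.58.183
Longest matching prefix is /18 -> next hop CORE-SW2.

CORE-SW2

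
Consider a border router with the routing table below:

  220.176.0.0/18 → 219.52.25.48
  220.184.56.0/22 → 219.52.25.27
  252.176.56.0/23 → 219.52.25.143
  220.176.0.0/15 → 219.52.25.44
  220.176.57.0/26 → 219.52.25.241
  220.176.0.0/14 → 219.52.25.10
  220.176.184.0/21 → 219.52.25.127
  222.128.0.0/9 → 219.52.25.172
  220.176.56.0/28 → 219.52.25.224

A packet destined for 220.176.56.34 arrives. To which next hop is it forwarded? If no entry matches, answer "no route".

219.52.25.48

Routes whose prefix contains 220.176.56.34:
  220.176.0.0/14 (220.176.0.0 - 220.179.255.255) -> 219.52.25.10
  220.176.0.0/15 (220.176.0.0 - 220.177.255.255) -> 219.52.25.44
  220.176.0.0/18 (220.176.0.0 - 220.176.63.255) -> 219.52.25.48
More-specific entries that do NOT match:
  220.176.56.0/28 (220.176.56.0 - 220.176.56.15) does not contain 220.176.56.34
  220.176.57.0/26 (220.176.57.0 - 220.176.57.63) does not contain 220.176.56.34
  252.176.56.0/23 (252.176.56.0 - 252.176.57.255) does not contain 220.176.56.34
  220.184.56.0/22 (220.184.56.0 - 220.184.59.255) does not contain 220.176.56.34
  220.176.184.0/21 (220.176.184.0 - 220.176.191.255) does not contain 220.176.56.34
Longest matching prefix is /18 -> next hop 219.52.25.48.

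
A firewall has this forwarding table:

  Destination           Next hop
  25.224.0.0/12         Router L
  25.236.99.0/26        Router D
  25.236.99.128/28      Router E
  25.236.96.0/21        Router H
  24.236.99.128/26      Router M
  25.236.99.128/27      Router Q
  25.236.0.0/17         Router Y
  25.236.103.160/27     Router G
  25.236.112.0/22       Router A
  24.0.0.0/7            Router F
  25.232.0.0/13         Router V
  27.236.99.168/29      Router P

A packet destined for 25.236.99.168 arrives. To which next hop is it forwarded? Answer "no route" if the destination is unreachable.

Router H

Routes whose prefix contains 25.236.99.168:
  24.0.0.0/7 (24.0.0.0 - 25.255.255.255) -> Router F
  25.224.0.0/12 (25.224.0.0 - 25.239.255.255) -> Router L
  25.232.0.0/13 (25.232.0.0 - 25.239.255.255) -> Router V
  25.236.0.0/17 (25.236.0.0 - 25.236.127.255) -> Router Y
  25.236.96.0/21 (25.236.96.0 - 25.236.103.255) -> Router H
More-specific entries that do NOT match:
  27.236.99.168/29 (27.236.99.168 - 27.236.99.175) does not contain 25.236.99.168
  25.236.99.128/28 (25.236.99.128 - 25.236.99.143) does not contain 25.236.99.168
  25.236.99.128/27 (25.236.99.128 - 25.236.99.159) does not contain 25.236.99.168
  25.236.103.160/27 (25.236.103.160 - 25.236.103.191) does not contain 25.236.99.168
  25.236.99.0/26 (25.236.99.0 - 25.236.99.63) does not contain 25.236.99.168
  24.236.99.128/26 (24.236.99.128 - 24.236.99.191) does not contain 25.236.99.168
  25.236.112.0/22 (25.236.112.0 - 25.236.115.255) does not contain 25.236.99.168
Longest matching prefix is /21 -> next hop Router H.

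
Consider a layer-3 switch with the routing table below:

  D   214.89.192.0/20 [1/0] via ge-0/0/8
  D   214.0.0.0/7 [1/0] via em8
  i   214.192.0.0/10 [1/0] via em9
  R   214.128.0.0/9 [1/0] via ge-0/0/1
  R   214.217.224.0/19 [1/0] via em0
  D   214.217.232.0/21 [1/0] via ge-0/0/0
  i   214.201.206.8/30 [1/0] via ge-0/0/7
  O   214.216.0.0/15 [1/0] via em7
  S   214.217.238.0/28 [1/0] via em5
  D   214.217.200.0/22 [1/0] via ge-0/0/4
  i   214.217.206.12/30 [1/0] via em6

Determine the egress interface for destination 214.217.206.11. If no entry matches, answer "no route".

em7

Routes whose prefix contains 214.217.206.11:
  214.0.0.0/7 (214.0.0.0 - 215.255.255.255) -> em8
  214.128.0.0/9 (214.128.0.0 - 214.255.255.255) -> ge-0/0/1
  214.192.0.0/10 (214.192.0.0 - 214.255.255.255) -> em9
  214.216.0.0/15 (214.216.0.0 - 214.217.255.255) -> em7
More-specific entries that do NOT match:
  214.201.206.8/30 (214.201.206.8 - 214.201.206.11) does not contain 214.217.206.11
  214.217.206.12/30 (214.217.206.12 - 214.217.206.15) does not contain 214.217.206.11
  214.217.238.0/28 (214.217.238.0 - 214.217.238.15) does not contain 214.217.206.11
  214.217.200.0/22 (214.217.200.0 - 214.217.203.255) does not contain 214.217.206.11
  214.217.232.0/21 (214.217.232.0 - 214.217.239.255) does not contain 214.217.206.11
  214.89.192.0/20 (214.89.192.0 - 214.89.207.255) does not contain 214.217.206.11
  214.217.224.0/19 (214.217.224.0 - 214.217.255.255) does not contain 214.217.206.11
Longest matching prefix is /15 -> interface em7.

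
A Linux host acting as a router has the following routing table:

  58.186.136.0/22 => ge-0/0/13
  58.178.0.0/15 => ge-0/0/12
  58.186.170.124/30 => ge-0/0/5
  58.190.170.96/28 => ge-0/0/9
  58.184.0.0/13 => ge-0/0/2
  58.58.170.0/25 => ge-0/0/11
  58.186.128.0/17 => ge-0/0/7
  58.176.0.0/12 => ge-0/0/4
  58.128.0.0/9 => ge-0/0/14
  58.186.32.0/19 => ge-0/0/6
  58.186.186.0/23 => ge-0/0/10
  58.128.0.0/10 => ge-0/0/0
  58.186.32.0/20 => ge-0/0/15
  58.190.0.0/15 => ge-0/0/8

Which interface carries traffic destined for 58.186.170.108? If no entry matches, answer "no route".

ge-0/0/7

Routes whose prefix contains 58.186.170.108:
  58.128.0.0/9 (58.128.0.0 - 58.255.255.255) -> ge-0/0/14
  58.128.0.0/10 (58.128.0.0 - 58.191.255.255) -> ge-0/0/0
  58.176.0.0/12 (58.176.0.0 - 58.191.255.255) -> ge-0/0/4
  58.184.0.0/13 (58.184.0.0 - 58.191.255.255) -> ge-0/0/2
  58.186.128.0/17 (58.186.128.0 - 58.186.255.255) -> ge-0/0/7
More-specific entries that do NOT match:
  58.186.170.124/30 (58.186.170.124 - 58.186.170.127) does not contain 58.186.170.108
  58.190.170.96/28 (58.190.170.96 - 58.190.170.111) does not contain 58.186.170.108
  58.58.170.0/25 (58.58.170.0 - 58.58.170.127) does not contain 58.186.170.108
  58.186.186.0/23 (58.186.186.0 - 58.186.187.255) does not contain 58.186.170.108
  58.186.136.0/22 (58.186.136.0 - 58.186.139.255) does not contain 58.186.170.108
  58.186.32.0/20 (58.186.32.0 - 58.186.47.255) does not contain 58.186.170.108
  58.186.32.0/19 (58.186.32.0 - 58.186.63.255) does not contain 58.186.170.108
Longest matching prefix is /17 -> interface ge-0/0/7.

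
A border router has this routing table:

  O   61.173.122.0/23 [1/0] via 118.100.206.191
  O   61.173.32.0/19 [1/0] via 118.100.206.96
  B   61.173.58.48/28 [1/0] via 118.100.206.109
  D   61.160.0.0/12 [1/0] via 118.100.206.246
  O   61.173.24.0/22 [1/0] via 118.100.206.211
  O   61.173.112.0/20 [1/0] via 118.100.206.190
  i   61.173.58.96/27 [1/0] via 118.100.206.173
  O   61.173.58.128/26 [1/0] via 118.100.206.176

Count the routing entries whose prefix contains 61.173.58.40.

2

Prefixes containing 61.173.58.40:
  61.160.0.0/12 (61.160.0.0 - 61.175.255.255)
  61.173.32.0/19 (61.173.32.0 - 61.173.63.255)
Total matching entries: 2.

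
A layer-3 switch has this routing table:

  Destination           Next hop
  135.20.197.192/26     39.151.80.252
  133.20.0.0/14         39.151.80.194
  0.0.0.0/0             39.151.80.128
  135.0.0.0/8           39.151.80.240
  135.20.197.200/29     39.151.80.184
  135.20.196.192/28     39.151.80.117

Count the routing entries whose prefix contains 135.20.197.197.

Prefixes containing 135.20.197.197:
  0.0.0.0/0 (default, matches everything)
  135.0.0.0/8 (135.0.0.0 - 135.255.255.255)
  135.20.197.192/26 (135.20.197.192 - 135.20.197.255)
Total matching entries: 3.

3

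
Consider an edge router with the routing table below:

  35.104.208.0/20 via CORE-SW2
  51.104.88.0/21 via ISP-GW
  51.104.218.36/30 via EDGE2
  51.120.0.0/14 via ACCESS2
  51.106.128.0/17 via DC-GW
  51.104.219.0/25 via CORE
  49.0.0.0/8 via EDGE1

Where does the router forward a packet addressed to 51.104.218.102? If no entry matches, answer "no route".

No entry's prefix contains 51.104.218.102; there is no default route.

no route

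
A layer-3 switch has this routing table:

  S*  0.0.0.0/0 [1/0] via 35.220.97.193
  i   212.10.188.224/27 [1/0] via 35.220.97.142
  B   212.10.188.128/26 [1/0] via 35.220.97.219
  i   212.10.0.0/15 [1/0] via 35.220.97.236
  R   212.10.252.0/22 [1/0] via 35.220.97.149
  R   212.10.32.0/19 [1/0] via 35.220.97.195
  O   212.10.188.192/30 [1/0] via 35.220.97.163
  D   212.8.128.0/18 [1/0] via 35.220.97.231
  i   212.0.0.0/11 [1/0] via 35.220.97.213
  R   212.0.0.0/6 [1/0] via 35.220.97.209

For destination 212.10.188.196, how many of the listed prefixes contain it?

Prefixes containing 212.10.188.196:
  0.0.0.0/0 (default, matches everything)
  212.0.0.0/6 (212.0.0.0 - 215.255.255.255)
  212.0.0.0/11 (212.0.0.0 - 212.31.255.255)
  212.10.0.0/15 (212.10.0.0 - 212.11.255.255)
Total matching entries: 4.

4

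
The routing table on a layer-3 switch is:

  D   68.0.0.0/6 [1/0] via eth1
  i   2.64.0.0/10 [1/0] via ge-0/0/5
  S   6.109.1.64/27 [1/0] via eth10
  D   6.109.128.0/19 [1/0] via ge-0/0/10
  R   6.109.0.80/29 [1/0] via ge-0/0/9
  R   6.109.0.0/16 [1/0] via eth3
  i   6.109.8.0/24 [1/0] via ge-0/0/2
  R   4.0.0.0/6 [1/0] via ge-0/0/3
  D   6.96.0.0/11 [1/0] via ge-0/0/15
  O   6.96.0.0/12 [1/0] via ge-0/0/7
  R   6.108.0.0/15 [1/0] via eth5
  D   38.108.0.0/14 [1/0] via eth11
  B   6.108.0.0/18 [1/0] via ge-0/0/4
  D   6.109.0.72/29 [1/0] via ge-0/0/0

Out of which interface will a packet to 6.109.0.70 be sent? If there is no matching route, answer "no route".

Routes whose prefix contains 6.109.0.70:
  4.0.0.0/6 (4.0.0.0 - 7.255.255.255) -> ge-0/0/3
  6.96.0.0/11 (6.96.0.0 - 6.127.255.255) -> ge-0/0/15
  6.96.0.0/12 (6.96.0.0 - 6.111.255.255) -> ge-0/0/7
  6.108.0.0/15 (6.108.0.0 - 6.109.255.255) -> eth5
  6.109.0.0/16 (6.109.0.0 - 6.109.255.255) -> eth3
More-specific entries that do NOT match:
  6.109.0.80/29 (6.109.0.80 - 6.109.0.87) does not contain 6.109.0.70
  6.109.0.72/29 (6.109.0.72 - 6.109.0.79) does not contain 6.109.0.70
  6.109.1.64/27 (6.109.1.64 - 6.109.1.95) does not contain 6.109.0.70
  6.109.8.0/24 (6.109.8.0 - 6.109.8.255) does not contain 6.109.0.70
  6.109.128.0/19 (6.109.128.0 - 6.109.159.255) does not contain 6.109.0.70
  6.108.0.0/18 (6.108.0.0 - 6.108.63.255) does not contain 6.109.0.70
Longest matching prefix is /16 -> interface eth3.

eth3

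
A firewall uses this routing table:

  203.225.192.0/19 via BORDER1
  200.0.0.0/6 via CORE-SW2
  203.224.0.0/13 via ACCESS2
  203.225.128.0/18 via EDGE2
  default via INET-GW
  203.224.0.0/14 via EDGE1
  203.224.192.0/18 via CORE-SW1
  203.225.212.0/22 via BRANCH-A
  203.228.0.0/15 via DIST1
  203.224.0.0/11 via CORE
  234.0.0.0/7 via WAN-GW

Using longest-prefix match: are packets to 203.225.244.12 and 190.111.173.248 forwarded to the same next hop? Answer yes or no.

no

203.225.244.12: longest match 203.224.0.0/14 -> EDGE1
190.111.173.248: longest match 0.0.0.0/0 -> INET-GW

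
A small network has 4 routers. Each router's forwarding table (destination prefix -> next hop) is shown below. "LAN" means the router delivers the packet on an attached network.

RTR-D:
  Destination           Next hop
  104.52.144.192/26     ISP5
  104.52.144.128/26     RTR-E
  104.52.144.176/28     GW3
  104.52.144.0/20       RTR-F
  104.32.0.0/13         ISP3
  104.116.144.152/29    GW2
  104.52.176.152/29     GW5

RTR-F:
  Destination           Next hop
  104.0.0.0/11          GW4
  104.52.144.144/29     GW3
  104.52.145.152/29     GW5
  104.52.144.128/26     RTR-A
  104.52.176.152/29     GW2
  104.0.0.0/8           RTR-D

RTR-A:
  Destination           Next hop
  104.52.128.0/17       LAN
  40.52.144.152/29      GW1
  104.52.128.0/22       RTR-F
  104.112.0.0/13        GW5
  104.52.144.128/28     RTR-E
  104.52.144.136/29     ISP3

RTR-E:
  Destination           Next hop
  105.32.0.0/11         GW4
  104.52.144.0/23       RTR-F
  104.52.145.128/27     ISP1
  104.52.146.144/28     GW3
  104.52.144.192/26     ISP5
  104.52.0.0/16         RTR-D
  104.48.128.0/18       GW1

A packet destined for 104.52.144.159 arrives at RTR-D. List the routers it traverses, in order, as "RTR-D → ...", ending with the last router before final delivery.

At RTR-D: longest match for 104.52.144.159 is 104.52.144.128/26 -> RTR-E
At RTR-E: longest match for 104.52.144.159 is 104.52.144.0/23 -> RTR-F
At RTR-F: longest match for 104.52.144.159 is 104.52.144.128/26 -> RTR-A
At RTR-A: longest match for 104.52.144.159 is 104.52.128.0/17 -> LAN

RTR-D → RTR-E → RTR-F → RTR-A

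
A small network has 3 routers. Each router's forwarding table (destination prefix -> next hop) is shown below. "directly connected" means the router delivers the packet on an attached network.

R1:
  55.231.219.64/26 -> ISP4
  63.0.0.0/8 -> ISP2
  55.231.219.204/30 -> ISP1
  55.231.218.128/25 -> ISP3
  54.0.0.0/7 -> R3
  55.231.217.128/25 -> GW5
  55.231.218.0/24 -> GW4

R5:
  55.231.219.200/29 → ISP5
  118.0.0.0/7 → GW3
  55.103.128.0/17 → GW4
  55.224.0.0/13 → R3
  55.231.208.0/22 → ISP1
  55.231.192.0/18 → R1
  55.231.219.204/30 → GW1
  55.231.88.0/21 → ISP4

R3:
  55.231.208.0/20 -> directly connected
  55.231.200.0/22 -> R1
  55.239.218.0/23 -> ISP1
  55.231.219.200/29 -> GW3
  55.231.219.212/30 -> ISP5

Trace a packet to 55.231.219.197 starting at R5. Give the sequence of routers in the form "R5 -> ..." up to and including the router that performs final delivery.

At R5: longest match for 55.231.219.197 is 55.231.192.0/18 -> R1
At R1: longest match for 55.231.219.197 is 54.0.0.0/7 -> R3
At R3: longest match for 55.231.219.197 is 55.231.208.0/20 -> directly connected

R5 -> R1 -> R3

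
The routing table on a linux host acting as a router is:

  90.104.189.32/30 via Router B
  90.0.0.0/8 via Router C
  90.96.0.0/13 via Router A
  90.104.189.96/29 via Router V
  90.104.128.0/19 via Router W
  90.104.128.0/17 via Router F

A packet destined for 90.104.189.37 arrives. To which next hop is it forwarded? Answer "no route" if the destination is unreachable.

Router F

Routes whose prefix contains 90.104.189.37:
  90.0.0.0/8 (90.0.0.0 - 90.255.255.255) -> Router C
  90.104.128.0/17 (90.104.128.0 - 90.104.255.255) -> Router F
More-specific entries that do NOT match:
  90.104.189.32/30 (90.104.189.32 - 90.104.189.35) does not contain 90.104.189.37
  90.104.189.96/29 (90.104.189.96 - 90.104.189.103) does not contain 90.104.189.37
  90.104.128.0/19 (90.104.128.0 - 90.104.159.255) does not contain 90.104.189.37
Longest matching prefix is /17 -> next hop Router F.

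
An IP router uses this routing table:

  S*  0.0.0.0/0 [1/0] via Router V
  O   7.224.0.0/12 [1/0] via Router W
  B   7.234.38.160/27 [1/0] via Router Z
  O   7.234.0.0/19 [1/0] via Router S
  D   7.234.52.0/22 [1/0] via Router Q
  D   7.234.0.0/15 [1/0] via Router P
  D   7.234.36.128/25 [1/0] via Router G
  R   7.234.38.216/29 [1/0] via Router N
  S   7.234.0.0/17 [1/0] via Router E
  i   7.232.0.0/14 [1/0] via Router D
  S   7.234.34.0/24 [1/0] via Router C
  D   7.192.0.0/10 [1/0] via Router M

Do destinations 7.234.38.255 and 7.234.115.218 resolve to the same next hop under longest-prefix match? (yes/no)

yes

7.234.38.255: longest match 7.234.0.0/17 -> Router E
7.234.115.218: longest match 7.234.0.0/17 -> Router E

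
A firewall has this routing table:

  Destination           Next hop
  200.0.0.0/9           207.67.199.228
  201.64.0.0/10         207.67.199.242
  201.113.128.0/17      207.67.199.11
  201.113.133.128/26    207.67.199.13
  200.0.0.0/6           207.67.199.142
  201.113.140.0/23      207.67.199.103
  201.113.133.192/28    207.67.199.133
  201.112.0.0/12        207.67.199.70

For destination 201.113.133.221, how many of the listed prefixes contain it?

Prefixes containing 201.113.133.221:
  200.0.0.0/6 (200.0.0.0 - 203.255.255.255)
  201.64.0.0/10 (201.64.0.0 - 201.127.255.255)
  201.112.0.0/12 (201.112.0.0 - 201.127.255.255)
  201.113.128.0/17 (201.113.128.0 - 201.113.255.255)
Total matching entries: 4.

4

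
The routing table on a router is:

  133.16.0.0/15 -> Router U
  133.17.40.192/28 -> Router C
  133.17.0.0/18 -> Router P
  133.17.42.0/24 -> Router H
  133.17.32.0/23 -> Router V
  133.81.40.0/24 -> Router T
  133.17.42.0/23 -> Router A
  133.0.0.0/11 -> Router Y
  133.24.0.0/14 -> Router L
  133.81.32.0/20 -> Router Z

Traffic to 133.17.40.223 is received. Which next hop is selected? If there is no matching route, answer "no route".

Router P

Routes whose prefix contains 133.17.40.223:
  133.0.0.0/11 (133.0.0.0 - 133.31.255.255) -> Router Y
  133.16.0.0/15 (133.16.0.0 - 133.17.255.255) -> Router U
  133.17.0.0/18 (133.17.0.0 - 133.17.63.255) -> Router P
More-specific entries that do NOT match:
  133.17.40.192/28 (133.17.40.192 - 133.17.40.207) does not contain 133.17.40.223
  133.17.42.0/24 (133.17.42.0 - 133.17.42.255) does not contain 133.17.40.223
  133.81.40.0/24 (133.81.40.0 - 133.81.40.255) does not contain 133.17.40.223
  133.17.32.0/23 (133.17.32.0 - 133.17.33.255) does not contain 133.17.40.223
  133.17.42.0/23 (133.17.42.0 - 133.17.43.255) does not contain 133.17.40.223
  133.81.32.0/20 (133.81.32.0 - 133.81.47.255) does not contain 133.17.40.223
Longest matching prefix is /18 -> next hop Router P.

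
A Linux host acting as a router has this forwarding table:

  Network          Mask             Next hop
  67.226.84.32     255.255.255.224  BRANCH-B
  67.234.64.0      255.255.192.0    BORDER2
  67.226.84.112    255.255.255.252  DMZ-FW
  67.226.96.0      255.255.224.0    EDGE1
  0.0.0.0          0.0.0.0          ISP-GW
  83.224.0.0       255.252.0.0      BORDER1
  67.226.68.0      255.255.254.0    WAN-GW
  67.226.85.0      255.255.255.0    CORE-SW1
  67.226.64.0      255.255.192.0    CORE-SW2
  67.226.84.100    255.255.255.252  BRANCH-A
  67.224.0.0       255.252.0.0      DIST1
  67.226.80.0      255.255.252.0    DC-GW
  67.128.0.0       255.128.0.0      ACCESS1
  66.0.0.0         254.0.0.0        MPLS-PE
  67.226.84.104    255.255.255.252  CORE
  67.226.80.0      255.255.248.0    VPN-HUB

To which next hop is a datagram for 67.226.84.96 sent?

VPN-HUB

Routes whose prefix contains 67.226.84.96:
  0.0.0.0/0 (default, matches everything) -> ISP-GW
  66.0.0.0/7 (66.0.0.0 - 67.255.255.255) -> MPLS-PE
  67.128.0.0/9 (67.128.0.0 - 67.255.255.255) -> ACCESS1
  67.224.0.0/14 (67.224.0.0 - 67.227.255.255) -> DIST1
  67.226.64.0/18 (67.226.64.0 - 67.226.127.255) -> CORE-SW2
  67.226.80.0/21 (67.226.80.0 - 67.226.87.255) -> VPN-HUB
More-specific entries that do NOT match:
  67.226.84.112/30 (67.226.84.112 - 67.226.84.115) does not contain 67.226.84.96
  67.226.84.100/30 (67.226.84.100 - 67.226.84.103) does not contain 67.226.84.96
  67.226.84.104/30 (67.226.84.104 - 67.226.84.107) does not contain 67.226.84.96
  67.226.84.32/27 (67.226.84.32 - 67.226.84.63) does not contain 67.226.84.96
  67.226.85.0/24 (67.226.85.0 - 67.226.85.255) does not contain 67.226.84.96
  67.226.68.0/23 (67.226.68.0 - 67.226.69.255) does not contain 67.226.84.96
  67.226.80.0/22 (67.226.80.0 - 67.226.83.255) does not contain 67.226.84.96
Longest matching prefix is /21 -> next hop VPN-HUB.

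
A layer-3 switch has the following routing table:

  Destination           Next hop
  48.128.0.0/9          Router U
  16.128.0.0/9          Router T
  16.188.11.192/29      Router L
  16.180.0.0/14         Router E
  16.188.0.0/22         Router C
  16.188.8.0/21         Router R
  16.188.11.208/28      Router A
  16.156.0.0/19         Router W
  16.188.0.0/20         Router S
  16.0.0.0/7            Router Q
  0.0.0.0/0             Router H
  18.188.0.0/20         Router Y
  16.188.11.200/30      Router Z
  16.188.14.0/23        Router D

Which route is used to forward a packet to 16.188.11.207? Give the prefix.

Entries matching 16.188.11.207:
  0.0.0.0/0 (default, matches everything)
  16.0.0.0/7 (16.0.0.0 - 17.255.255.255)
  16.128.0.0/9 (16.128.0.0 - 16.255.255.255)
  16.188.0.0/20 (16.188.0.0 - 16.188.15.255)
  16.188.8.0/21 (16.188.8.0 - 16.188.15.255)
Most specific is 16.188.8.0/21.

16.188.8.0/21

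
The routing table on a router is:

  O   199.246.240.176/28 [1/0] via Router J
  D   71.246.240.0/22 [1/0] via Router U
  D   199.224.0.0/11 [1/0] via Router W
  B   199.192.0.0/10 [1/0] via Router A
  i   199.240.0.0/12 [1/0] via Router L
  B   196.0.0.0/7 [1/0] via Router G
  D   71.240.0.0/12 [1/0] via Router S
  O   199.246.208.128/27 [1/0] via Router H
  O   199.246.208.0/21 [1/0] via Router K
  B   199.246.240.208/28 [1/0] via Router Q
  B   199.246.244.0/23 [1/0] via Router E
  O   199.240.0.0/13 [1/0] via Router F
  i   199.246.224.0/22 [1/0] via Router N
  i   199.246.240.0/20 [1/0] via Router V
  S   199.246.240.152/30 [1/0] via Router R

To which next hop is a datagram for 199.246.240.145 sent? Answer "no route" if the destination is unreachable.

Router V

Routes whose prefix contains 199.246.240.145:
  199.192.0.0/10 (199.192.0.0 - 199.255.255.255) -> Router A
  199.224.0.0/11 (199.224.0.0 - 199.255.255.255) -> Router W
  199.240.0.0/12 (199.240.0.0 - 199.255.255.255) -> Router L
  199.240.0.0/13 (199.240.0.0 - 199.247.255.255) -> Router F
  199.246.240.0/20 (199.246.240.0 - 199.246.255.255) -> Router V
More-specific entries that do NOT match:
  199.246.240.152/30 (199.246.240.152 - 199.246.240.155) does not contain 199.246.240.145
  199.246.240.176/28 (199.246.240.176 - 199.246.240.191) does not contain 199.246.240.145
  199.246.240.208/28 (199.246.240.208 - 199.246.240.223) does not contain 199.246.240.145
  199.246.208.128/27 (199.246.208.128 - 199.246.208.159) does not contain 199.246.240.145
  199.246.244.0/23 (199.246.244.0 - 199.246.245.255) does not contain 199.246.240.145
  71.246.240.0/22 (71.246.240.0 - 71.246.243.255) does not contain 199.246.240.145
  199.246.224.0/22 (199.246.224.0 - 199.246.227.255) does not contain 199.246.240.145
  199.246.208.0/21 (199.246.208.0 - 199.246.215.255) does not contain 199.246.240.145
Longest matching prefix is /20 -> next hop Router V.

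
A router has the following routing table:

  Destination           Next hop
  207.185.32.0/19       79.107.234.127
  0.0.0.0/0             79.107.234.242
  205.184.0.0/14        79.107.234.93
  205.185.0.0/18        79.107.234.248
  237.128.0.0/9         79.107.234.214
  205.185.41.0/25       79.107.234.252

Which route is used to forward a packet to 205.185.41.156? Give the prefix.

Entries matching 205.185.41.156:
  0.0.0.0/0 (default, matches everything)
  205.184.0.0/14 (205.184.0.0 - 205.187.255.255)
  205.185.0.0/18 (205.185.0.0 - 205.185.63.255)
Most specific is 205.185.0.0/18.

205.185.0.0/18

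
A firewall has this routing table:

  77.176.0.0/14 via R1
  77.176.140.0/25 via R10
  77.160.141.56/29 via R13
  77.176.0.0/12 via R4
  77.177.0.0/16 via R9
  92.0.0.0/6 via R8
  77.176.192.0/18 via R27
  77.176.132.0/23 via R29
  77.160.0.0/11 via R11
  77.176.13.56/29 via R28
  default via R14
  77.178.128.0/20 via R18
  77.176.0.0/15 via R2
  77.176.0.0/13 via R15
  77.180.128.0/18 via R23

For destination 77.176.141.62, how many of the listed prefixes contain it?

Prefixes containing 77.176.141.62:
  0.0.0.0/0 (default, matches everything)
  77.160.0.0/11 (77.160.0.0 - 77.191.255.255)
  77.176.0.0/12 (77.176.0.0 - 77.191.255.255)
  77.176.0.0/13 (77.176.0.0 - 77.183.255.255)
  77.176.0.0/14 (77.176.0.0 - 77.179.255.255)
  77.176.0.0/15 (77.176.0.0 - 77.177.255.255)
Total matching entries: 6.

6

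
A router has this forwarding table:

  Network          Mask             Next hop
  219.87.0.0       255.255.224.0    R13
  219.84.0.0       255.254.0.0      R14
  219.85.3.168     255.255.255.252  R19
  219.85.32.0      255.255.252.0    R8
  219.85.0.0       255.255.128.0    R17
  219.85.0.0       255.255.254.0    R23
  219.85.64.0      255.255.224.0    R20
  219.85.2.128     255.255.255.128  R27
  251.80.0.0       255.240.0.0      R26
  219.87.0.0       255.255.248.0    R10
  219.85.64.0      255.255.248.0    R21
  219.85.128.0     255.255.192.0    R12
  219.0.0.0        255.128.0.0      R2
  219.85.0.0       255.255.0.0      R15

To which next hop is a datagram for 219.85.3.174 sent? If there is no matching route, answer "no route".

Routes whose prefix contains 219.85.3.174:
  219.0.0.0/9 (219.0.0.0 - 219.127.255.255) -> R2
  219.84.0.0/15 (219.84.0.0 - 219.85.255.255) -> R14
  219.85.0.0/16 (219.85.0.0 - 219.85.255.255) -> R15
  219.85.0.0/17 (219.85.0.0 - 219.85.127.255) -> R17
More-specific entries that do NOT match:
  219.85.3.168/30 (219.85.3.168 - 219.85.3.171) does not contain 219.85.3.174
  219.85.2.128/25 (219.85.2.128 - 219.85.2.255) does not contain 219.85.3.174
  219.85.0.0/23 (219.85.0.0 - 219.85.1.255) does not contain 219.85.3.174
  219.85.32.0/22 (219.85.32.0 - 219.85.35.255) does not contain 219.85.3.174
  219.87.0.0/21 (219.87.0.0 - 219.87.7.255) does not contain 219.85.3.174
  219.85.64.0/21 (219.85.64.0 - 219.85.71.255) does not contain 219.85.3.174
  219.87.0.0/19 (219.87.0.0 - 219.87.31.255) does not contain 219.85.3.174
  219.85.64.0/19 (219.85.64.0 - 219.85.95.255) does not contain 219.85.3.174
  219.85.128.0/18 (219.85.128.0 - 219.85.191.255) does not contain 219.85.3.174
Longest matching prefix is /17 -> next hop R17.

R17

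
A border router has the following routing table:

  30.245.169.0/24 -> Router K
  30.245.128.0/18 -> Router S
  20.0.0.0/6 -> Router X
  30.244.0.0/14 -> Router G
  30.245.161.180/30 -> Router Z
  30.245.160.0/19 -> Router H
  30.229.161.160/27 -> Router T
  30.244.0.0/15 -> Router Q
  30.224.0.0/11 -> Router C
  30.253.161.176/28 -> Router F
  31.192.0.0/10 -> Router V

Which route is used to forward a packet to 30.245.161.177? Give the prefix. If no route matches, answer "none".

Entries matching 30.245.161.177:
  30.224.0.0/11 (30.224.0.0 - 30.255.255.255)
  30.244.0.0/14 (30.244.0.0 - 30.247.255.255)
  30.244.0.0/15 (30.244.0.0 - 30.245.255.255)
  30.245.128.0/18 (30.245.128.0 - 30.245.191.255)
  30.245.160.0/19 (30.245.160.0 - 30.245.191.255)
Most specific is 30.245.160.0/19.

30.245.160.0/19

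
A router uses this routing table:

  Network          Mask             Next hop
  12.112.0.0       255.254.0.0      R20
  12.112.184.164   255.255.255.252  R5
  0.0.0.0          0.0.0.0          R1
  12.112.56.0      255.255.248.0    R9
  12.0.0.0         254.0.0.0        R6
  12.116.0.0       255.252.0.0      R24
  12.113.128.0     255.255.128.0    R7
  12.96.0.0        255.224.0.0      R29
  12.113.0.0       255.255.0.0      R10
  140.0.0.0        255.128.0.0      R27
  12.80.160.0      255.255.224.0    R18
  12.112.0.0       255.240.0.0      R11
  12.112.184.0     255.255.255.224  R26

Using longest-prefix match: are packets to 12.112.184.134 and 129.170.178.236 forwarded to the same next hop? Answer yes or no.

no

12.112.184.134: longest match 12.112.0.0/15 -> R20
129.170.178.236: longest match 0.0.0.0/0 -> R1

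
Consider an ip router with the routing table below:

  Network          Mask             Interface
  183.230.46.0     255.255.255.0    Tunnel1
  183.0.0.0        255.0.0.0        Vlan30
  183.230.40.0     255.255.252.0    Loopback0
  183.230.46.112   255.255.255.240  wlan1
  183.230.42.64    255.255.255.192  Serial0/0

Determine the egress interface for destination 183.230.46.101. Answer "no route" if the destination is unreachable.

Routes whose prefix contains 183.230.46.101:
  183.0.0.0/8 (183.0.0.0 - 183.255.255.255) -> Vlan30
  183.230.46.0/24 (183.230.46.0 - 183.230.46.255) -> Tunnel1
More-specific entries that do NOT match:
  183.230.46.112/28 (183.230.46.112 - 183.230.46.127) does not contain 183.230.46.101
  183.230.42.64/26 (183.230.42.64 - 183.230.42.127) does not contain 183.230.46.101
Longest matching prefix is /24 -> interface Tunnel1.

Tunnel1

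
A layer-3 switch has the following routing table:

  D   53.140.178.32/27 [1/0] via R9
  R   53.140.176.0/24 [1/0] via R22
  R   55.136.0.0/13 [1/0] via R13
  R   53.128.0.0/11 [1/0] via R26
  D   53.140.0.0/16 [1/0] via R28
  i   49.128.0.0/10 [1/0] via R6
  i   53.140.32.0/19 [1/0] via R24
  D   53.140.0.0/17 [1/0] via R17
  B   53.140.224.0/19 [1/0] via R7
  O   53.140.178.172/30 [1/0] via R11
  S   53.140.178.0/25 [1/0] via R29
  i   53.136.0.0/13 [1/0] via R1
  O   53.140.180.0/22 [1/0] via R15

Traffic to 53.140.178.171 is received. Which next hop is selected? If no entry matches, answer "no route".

R28

Routes whose prefix contains 53.140.178.171:
  53.128.0.0/11 (53.128.0.0 - 53.159.255.255) -> R26
  53.136.0.0/13 (53.136.0.0 - 53.143.255.255) -> R1
  53.140.0.0/16 (53.140.0.0 - 53.140.255.255) -> R28
More-specific entries that do NOT match:
  53.140.178.172/30 (53.140.178.172 - 53.140.178.175) does not contain 53.140.178.171
  53.140.178.32/27 (53.140.178.32 - 53.140.178.63) does not contain 53.140.178.171
  53.140.178.0/25 (53.140.178.0 - 53.140.178.127) does not contain 53.140.178.171
  53.140.176.0/24 (53.140.176.0 - 53.140.176.255) does not contain 53.140.178.171
  53.140.180.0/22 (53.140.180.0 - 53.140.183.255) does not contain 53.140.178.171
  53.140.32.0/19 (53.140.32.0 - 53.140.63.255) does not contain 53.140.178.171
  53.140.224.0/19 (53.140.224.0 - 53.140.255.255) does not contain 53.140.178.171
  53.140.0.0/17 (53.140.0.0 - 53.140.127.255) does not contain 53.140.178.171
Longest matching prefix is /16 -> next hop R28.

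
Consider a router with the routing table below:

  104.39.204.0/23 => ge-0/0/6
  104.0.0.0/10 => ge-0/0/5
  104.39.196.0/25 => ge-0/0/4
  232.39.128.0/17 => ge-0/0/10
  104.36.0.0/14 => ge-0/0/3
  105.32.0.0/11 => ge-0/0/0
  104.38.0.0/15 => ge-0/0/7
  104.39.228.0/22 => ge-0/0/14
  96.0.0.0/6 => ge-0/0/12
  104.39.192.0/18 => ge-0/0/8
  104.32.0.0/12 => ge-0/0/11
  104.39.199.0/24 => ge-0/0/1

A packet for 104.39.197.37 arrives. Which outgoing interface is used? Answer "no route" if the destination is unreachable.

ge-0/0/8

Routes whose prefix contains 104.39.197.37:
  104.0.0.0/10 (104.0.0.0 - 104.63.255.255) -> ge-0/0/5
  104.32.0.0/12 (104.32.0.0 - 104.47.255.255) -> ge-0/0/11
  104.36.0.0/14 (104.36.0.0 - 104.39.255.255) -> ge-0/0/3
  104.38.0.0/15 (104.38.0.0 - 104.39.255.255) -> ge-0/0/7
  104.39.192.0/18 (104.39.192.0 - 104.39.255.255) -> ge-0/0/8
More-specific entries that do NOT match:
  104.39.196.0/25 (104.39.196.0 - 104.39.196.127) does not contain 104.39.197.37
  104.39.199.0/24 (104.39.199.0 - 104.39.199.255) does not contain 104.39.197.37
  104.39.204.0/23 (104.39.204.0 - 104.39.205.255) does not contain 104.39.197.37
  104.39.228.0/22 (104.39.228.0 - 104.39.231.255) does not contain 104.39.197.37
Longest matching prefix is /18 -> interface ge-0/0/8.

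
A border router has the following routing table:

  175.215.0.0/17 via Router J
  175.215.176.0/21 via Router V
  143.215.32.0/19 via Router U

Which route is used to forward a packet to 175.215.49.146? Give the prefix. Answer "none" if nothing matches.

Entries matching 175.215.49.146:
  175.215.0.0/17 (175.215.0.0 - 175.215.127.255)
Most specific is 175.215.0.0/17.

175.215.0.0/17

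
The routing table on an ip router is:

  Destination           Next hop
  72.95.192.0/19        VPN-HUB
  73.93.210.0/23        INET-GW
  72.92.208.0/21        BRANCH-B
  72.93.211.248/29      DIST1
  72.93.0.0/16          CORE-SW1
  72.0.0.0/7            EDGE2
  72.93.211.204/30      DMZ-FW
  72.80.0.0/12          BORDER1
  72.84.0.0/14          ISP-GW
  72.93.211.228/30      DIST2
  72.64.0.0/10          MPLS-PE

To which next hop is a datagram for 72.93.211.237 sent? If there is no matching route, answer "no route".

CORE-SW1

Routes whose prefix contains 72.93.211.237:
  72.0.0.0/7 (72.0.0.0 - 73.255.255.255) -> EDGE2
  72.64.0.0/10 (72.64.0.0 - 72.127.255.255) -> MPLS-PE
  72.80.0.0/12 (72.80.0.0 - 72.95.255.255) -> BORDER1
  72.93.0.0/16 (72.93.0.0 - 72.93.255.255) -> CORE-SW1
More-specific entries that do NOT match:
  72.93.211.204/30 (72.93.211.204 - 72.93.211.207) does not contain 72.93.211.237
  72.93.211.228/30 (72.93.211.228 - 72.93.211.231) does not contain 72.93.211.237
  72.93.211.248/29 (72.93.211.248 - 72.93.211.255) does not contain 72.93.211.237
  73.93.210.0/23 (73.93.210.0 - 73.93.211.255) does not contain 72.93.211.237
  72.92.208.0/21 (72.92.208.0 - 72.92.215.255) does not contain 72.93.211.237
  72.95.192.0/19 (72.95.192.0 - 72.95.223.255) does not contain 72.93.211.237
Longest matching prefix is /16 -> next hop CORE-SW1.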